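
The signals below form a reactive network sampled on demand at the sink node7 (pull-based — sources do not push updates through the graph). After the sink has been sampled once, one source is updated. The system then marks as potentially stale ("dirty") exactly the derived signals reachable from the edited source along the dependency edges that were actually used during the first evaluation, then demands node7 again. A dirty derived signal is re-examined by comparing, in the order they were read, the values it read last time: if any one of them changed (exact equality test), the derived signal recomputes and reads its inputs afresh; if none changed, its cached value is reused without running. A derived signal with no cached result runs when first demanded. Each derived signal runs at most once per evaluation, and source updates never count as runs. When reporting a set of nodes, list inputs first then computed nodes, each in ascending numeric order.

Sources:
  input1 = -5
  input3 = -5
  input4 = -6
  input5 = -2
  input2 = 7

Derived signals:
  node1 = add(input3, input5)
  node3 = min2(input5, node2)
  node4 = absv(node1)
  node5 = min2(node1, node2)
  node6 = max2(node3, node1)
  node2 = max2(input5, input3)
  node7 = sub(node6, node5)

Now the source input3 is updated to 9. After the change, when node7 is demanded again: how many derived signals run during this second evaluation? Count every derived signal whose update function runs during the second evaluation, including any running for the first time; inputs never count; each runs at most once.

Initial pass — values computed on the first demand:
  node1 = add(-5, -2) = -7
  node2 = max2(-2, -5) = -2
  node3 = min2(-2, -2) = -2
  node5 = min2(-7, -2) = -7
  node6 = max2(-2, -7) = -2
  node7 = sub(-2, -7) = 5

Second demand — change propagation:
  node1: re-runs because input3 -5->9; new result 7.
  node2: re-runs because input3 -5->9; new result 9.
  node3: re-runs because node2 -2->9; new result -2 (unchanged).
  node5: re-runs because node1 -7->7; node2 -2->9; new result 7.
  node6: re-runs because node1 -7->7; new result 7.
  node7: re-runs because node6 -2->7; node5 -7->7; new result 0.

Run set: node1, node2, node3, node5, node6, node7 (6 run).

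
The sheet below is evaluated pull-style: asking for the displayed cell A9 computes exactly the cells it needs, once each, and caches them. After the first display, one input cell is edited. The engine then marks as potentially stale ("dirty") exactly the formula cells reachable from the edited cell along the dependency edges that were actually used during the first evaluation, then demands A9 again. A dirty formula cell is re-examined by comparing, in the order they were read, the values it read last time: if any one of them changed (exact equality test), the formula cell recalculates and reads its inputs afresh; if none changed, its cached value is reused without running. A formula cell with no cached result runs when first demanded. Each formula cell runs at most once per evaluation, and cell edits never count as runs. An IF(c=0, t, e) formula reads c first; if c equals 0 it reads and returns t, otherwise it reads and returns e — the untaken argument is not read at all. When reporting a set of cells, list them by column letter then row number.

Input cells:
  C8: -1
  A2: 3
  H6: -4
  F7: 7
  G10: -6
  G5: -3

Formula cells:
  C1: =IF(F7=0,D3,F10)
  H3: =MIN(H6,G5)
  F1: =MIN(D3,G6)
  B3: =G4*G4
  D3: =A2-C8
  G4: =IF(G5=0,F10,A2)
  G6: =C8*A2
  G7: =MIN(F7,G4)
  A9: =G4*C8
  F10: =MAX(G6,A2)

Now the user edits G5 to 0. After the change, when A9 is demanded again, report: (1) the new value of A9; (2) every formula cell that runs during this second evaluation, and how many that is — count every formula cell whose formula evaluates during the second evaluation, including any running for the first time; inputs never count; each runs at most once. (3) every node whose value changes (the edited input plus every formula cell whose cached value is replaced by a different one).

Demanding A9 again yields -3.
3 formula cells run: F10, G4, G6.
The nodes whose values change: G5.
Note the branch switch — F10, G6 had no cache and run now for the first time.

First demand of the output computes:
  G4 = IF(G5=0: G5=-3 -> else branch A2) = 3
  A9 = 3 * -1 = -3

After the edit, cleaning proceeds:
  G6: had never run; runs now, result -3.
  F10: had never run; runs now, result 3.
  G4: a read changed (G5 -3->0) — executes, giving 3 — identical to its old value.
  A9: dirty, but its reads are unchanged (G4 unchanged, C8 unchanged); cached -3 stands.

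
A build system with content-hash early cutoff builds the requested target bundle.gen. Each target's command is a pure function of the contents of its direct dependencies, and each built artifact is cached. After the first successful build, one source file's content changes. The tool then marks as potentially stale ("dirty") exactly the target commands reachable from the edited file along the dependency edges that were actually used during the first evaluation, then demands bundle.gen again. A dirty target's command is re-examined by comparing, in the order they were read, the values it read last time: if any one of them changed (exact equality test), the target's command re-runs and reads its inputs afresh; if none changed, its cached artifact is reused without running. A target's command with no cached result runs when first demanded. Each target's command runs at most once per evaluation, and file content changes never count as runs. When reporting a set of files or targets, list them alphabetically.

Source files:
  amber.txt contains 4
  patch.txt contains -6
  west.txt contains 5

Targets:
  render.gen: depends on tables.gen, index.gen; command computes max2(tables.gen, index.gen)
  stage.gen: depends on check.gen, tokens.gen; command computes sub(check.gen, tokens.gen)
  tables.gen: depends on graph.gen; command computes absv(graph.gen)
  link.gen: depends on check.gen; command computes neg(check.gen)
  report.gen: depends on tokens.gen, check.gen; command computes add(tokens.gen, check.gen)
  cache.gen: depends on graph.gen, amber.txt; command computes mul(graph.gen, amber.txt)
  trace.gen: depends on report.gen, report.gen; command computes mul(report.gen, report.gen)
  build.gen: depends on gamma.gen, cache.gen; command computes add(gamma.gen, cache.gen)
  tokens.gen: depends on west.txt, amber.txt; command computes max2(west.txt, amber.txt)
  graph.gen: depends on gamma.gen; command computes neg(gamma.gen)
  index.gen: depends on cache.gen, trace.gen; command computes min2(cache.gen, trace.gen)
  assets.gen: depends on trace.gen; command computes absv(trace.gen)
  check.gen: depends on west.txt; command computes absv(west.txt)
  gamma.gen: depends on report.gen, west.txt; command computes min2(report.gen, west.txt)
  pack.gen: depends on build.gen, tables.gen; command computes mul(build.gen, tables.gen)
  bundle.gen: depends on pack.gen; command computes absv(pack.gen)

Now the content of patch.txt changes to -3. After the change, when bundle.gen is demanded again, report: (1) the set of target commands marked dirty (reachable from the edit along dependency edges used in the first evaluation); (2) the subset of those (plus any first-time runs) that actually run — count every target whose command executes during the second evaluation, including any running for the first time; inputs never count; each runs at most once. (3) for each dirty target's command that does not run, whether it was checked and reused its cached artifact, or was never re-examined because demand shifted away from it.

Marked dirty: none.
Target commands that run: none — 0 in total.
Every dirty target's command ran.
Key observation: patch.txt is never demanded by the output, so the edit triggers no recomputation at all.

First evaluation (everything demanded from the output):
  check.gen = absv(5) = 5
  tokens.gen = max2(5, 4) = 5
  report.gen = add(5, 5) = 10
  gamma.gen = min2(10, 5) = 5
  graph.gen = neg(5) = -5
  cache.gen = mul(-5, 4) = -20
  build.gen = add(5, -20) = -15
  tables.gen = absv(-5) = 5
  pack.gen = mul(-15, 5) = -75
  bundle.gen = absv(-75) = 75

Propagation after the edit:
  patch.txt feeds no computation that the output demands — nothing is marked dirty and nothing runs.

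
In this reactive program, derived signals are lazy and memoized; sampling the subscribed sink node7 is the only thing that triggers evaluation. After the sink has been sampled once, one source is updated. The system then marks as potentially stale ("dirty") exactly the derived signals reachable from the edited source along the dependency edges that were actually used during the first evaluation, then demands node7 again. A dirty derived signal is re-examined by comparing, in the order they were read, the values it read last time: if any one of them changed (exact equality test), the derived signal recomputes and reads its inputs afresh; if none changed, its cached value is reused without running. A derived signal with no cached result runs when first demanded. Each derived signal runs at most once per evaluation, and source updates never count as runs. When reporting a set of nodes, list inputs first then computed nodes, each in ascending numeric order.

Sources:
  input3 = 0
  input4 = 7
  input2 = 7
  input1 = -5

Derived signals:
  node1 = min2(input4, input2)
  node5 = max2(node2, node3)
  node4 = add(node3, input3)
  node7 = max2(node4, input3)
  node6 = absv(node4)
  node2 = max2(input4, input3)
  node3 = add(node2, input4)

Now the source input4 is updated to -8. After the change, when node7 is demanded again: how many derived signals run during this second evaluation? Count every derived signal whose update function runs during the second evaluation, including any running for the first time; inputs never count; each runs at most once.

4 derived signals run: node2, node3, node4, node7.

First demand of the output computes:
  node2 = max2(7, 0) = 7
  node3 = add(7, 7) = 14
  node4 = add(14, 0) = 14
  node7 = max2(14, 0) = 14

After the edit, cleaning proceeds:
  node2: a read changed (input4 7->-8) — executes, giving 0.
  node3: a read changed (node2 7->0; input4 7->-8) — executes, giving -8.
  node4: a read changed (node3 14->-8) — executes, giving -8.
  node7: a read changed (node4 14->-8) — executes, giving 0.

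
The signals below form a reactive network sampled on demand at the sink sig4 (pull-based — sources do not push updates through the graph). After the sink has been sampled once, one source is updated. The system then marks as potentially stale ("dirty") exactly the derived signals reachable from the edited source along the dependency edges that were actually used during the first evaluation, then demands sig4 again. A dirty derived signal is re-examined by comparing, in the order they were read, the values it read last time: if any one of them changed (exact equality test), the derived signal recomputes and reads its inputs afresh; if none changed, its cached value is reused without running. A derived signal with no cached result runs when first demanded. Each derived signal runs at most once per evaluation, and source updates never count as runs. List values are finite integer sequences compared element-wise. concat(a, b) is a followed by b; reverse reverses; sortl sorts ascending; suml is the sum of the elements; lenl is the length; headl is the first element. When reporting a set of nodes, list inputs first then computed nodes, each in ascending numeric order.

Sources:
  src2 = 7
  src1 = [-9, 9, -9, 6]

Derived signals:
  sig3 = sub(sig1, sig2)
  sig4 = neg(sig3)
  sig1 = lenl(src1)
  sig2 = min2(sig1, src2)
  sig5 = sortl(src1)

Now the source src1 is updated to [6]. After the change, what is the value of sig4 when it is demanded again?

Initial pass — values computed on the first demand:
  sig1 = lenl([-9, 9, -9, 6]) = 4
  sig2 = min2(4, 7) = 4
  sig3 = sub(4, 4) = 0
  sig4 = neg(0) = 0

Second demand — change propagation:
  sig1: re-runs because src1 [-9, 9, -9, 6]->[6]; new result 1.
  sig2: re-runs because sig1 4->1; new result 1.
  sig3: re-runs because sig1 4->1; sig2 4->1; new result 0 (unchanged).
  sig4: re-examined; everything it read last time is the same (sig3 unchanged) — cache 0 kept, no run.

The important point: sig3 recomputes to an identical value, and the output ends up unchanged.

sig4 now evaluates to 0.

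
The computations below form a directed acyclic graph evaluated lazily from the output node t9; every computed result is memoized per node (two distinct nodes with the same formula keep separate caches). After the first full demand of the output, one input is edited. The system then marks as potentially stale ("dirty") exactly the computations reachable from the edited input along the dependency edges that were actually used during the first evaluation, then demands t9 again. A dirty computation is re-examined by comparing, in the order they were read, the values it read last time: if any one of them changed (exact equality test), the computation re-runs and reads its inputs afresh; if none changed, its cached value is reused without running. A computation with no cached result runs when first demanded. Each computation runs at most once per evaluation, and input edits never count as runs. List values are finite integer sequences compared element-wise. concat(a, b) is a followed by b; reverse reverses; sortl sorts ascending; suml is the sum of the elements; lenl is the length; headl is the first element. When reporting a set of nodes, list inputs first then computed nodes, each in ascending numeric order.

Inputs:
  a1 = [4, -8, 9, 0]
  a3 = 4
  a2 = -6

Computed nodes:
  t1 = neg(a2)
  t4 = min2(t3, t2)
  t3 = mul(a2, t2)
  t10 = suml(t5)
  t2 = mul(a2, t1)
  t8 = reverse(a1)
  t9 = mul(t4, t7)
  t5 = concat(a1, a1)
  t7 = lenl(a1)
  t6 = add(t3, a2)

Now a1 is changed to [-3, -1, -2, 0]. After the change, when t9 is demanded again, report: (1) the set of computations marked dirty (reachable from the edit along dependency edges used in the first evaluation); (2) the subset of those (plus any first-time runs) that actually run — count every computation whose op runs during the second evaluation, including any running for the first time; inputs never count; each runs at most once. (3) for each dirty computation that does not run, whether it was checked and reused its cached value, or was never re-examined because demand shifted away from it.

First demand of the output computes:
  t1 = neg(-6) = 6
  t2 = mul(-6, 6) = -36
  t3 = mul(-6, -36) = 216
  t4 = min2(216, -36) = -36
  t7 = lenl([4, -8, 9, 0]) = 4
  t9 = mul(-36, 4) = -144

After the edit, cleaning proceeds:
  t7: a read changed (a1 [4, -8, 9, 0]->[-3, -1, -2, 0]) — executes, giving 4 — identical to its old value.
  t9: dirty, but its reads are unchanged (t4 unchanged, t7 unchanged); cached -144 stands.

Note the absorption at t7: it re-runs yet its value is the same, leaving the output's value untouched.

The edit dirties: t7, t9.
1 computations run: t7.
Cache hits after checking: t9.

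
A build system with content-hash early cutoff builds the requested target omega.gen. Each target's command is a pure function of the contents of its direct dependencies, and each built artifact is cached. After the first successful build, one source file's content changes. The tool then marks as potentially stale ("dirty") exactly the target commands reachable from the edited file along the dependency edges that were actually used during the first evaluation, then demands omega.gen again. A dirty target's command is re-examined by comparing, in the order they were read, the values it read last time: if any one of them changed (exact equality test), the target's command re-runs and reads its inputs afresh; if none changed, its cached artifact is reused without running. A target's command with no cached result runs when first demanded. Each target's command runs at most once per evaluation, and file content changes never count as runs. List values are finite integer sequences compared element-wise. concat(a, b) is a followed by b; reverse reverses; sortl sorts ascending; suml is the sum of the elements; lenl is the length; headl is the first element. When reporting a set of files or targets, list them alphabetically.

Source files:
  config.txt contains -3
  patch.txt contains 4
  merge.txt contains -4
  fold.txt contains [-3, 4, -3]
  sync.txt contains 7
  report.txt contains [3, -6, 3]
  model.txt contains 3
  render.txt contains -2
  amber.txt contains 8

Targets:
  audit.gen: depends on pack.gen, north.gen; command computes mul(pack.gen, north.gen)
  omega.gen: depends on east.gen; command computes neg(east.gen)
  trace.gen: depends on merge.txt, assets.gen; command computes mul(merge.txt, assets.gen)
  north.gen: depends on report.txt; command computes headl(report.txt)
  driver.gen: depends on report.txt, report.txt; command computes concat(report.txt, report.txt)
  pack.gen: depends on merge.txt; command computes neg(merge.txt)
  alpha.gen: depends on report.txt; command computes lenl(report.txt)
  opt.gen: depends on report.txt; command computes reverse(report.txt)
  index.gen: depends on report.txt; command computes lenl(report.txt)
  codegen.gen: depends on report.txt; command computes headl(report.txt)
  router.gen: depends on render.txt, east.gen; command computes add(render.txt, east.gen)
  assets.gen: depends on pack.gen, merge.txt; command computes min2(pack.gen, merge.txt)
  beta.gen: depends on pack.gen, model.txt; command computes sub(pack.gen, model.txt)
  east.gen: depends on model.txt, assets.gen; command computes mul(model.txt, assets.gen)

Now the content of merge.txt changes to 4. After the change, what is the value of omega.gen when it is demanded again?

New value of omega.gen: 12.
Key observation: the change is absorbed at assets.gen — it re-runs but produces the same value, and the output's value is unchanged.

First evaluation (everything demanded from the output):
  pack.gen = neg(-4) = 4
  assets.gen = min2(4, -4) = -4
  east.gen = mul(3, -4) = -12
  omega.gen = neg(-12) = 12

Propagation after the edit:
  pack.gen: runs — merge.txt -4->4; result -4.
  assets.gen: runs — pack.gen 4->-4; merge.txt -4->4; result -4 (same value as before).
  east.gen: checked — values it read are unchanged (model.txt unchanged, assets.gen unchanged); reused cached -12 without running.
  omega.gen: checked — values it read are unchanged (east.gen unchanged); reused cached 12 without running.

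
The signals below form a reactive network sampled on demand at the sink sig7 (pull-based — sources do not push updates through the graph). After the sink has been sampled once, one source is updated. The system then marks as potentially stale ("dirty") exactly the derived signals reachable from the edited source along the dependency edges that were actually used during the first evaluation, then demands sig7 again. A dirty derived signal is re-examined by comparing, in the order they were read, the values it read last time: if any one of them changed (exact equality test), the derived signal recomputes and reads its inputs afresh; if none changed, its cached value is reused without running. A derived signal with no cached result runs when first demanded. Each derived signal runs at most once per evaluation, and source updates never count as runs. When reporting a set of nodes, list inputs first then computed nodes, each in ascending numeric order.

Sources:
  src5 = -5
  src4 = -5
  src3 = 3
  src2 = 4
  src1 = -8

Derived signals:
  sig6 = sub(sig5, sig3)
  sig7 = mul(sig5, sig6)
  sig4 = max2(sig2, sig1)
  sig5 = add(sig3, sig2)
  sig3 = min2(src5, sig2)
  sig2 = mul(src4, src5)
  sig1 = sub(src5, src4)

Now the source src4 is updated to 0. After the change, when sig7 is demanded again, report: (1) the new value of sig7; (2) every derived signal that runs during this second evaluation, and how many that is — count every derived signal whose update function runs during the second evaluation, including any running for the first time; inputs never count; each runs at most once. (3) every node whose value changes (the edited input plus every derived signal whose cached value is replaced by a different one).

Initial pass — values computed on the first demand:
  sig2 = mul(-5, -5) = 25
  sig3 = min2(-5, 25) = -5
  sig5 = add(-5, 25) = 20
  sig6 = sub(20, -5) = 25
  sig7 = mul(20, 25) = 500

Second demand — change propagation:
  sig2: re-runs because src4 -5->0; new result 0.
  sig3: re-runs because sig2 25->0; new result -5 (unchanged).
  sig5: re-runs because sig2 25->0; new result -5.
  sig6: re-runs because sig5 20->-5; new result 0.
  sig7: re-runs because sig5 20->-5; sig6 25->0; new result 0.

sig7 now evaluates to 0.
Run set: sig2, sig3, sig5, sig6, sig7 (5 run).
Changed values: src4, sig2, sig5, sig6, sig7.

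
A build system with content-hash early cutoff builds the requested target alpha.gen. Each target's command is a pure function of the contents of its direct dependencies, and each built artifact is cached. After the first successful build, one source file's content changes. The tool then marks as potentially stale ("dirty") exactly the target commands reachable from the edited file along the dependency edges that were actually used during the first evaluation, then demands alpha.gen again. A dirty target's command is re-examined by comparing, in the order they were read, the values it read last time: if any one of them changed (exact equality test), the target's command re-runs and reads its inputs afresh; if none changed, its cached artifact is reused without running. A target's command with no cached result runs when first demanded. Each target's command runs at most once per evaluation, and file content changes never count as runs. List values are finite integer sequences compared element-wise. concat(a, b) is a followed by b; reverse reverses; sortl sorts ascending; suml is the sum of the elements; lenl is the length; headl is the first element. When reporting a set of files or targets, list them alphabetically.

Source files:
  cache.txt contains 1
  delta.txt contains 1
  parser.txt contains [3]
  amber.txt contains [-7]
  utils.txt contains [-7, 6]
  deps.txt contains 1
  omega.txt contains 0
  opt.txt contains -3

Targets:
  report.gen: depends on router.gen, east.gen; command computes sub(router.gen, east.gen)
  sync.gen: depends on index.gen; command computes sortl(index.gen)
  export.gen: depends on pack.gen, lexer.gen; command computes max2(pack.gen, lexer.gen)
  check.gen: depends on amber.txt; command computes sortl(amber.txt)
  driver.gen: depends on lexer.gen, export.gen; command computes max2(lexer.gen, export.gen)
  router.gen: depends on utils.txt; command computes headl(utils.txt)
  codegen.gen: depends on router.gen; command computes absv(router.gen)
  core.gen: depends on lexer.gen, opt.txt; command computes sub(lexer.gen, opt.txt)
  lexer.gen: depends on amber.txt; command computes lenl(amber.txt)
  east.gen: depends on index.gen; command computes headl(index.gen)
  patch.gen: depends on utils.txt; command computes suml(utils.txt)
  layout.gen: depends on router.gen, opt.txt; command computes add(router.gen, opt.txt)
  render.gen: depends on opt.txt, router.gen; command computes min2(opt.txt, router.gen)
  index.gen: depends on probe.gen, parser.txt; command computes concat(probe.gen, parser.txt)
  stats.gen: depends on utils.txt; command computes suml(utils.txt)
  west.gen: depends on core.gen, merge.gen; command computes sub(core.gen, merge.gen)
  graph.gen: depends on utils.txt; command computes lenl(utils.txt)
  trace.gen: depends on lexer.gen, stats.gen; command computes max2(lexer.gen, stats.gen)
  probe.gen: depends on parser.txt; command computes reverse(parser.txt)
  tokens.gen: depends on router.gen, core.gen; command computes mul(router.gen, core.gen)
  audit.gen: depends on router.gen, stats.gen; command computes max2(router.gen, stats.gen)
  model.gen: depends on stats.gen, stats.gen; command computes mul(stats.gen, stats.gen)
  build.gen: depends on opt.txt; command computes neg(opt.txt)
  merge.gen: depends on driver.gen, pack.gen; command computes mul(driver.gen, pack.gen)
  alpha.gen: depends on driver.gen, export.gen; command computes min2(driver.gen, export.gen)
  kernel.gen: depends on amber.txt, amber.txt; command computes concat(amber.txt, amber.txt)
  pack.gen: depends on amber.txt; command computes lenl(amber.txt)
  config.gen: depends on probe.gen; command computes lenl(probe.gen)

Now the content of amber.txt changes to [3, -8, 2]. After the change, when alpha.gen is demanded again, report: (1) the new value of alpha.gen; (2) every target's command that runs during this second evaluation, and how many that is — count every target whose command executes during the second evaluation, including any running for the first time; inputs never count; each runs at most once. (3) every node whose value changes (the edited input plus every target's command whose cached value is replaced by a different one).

New value of alpha.gen: 3.
Target commands that run: alpha.gen, driver.gen, export.gen, lexer.gen, pack.gen — 5 in total.
Values that change: alpha.gen, amber.txt, driver.gen, export.gen, lexer.gen, pack.gen.

First evaluation (everything demanded from the output):
  lexer.gen = lenl([-7]) = 1
  pack.gen = lenl([-7]) = 1
  export.gen = max2(1, 1) = 1
  driver.gen = max2(1, 1) = 1
  alpha.gen = min2(1, 1) = 1

Propagation after the edit:
  lexer.gen: runs — amber.txt [-7]->[3, -8, 2]; result 3.
  pack.gen: runs — amber.txt [-7]->[3, -8, 2]; result 3.
  export.gen: runs — pack.gen 1->3; lexer.gen 1->3; result 3.
  driver.gen: runs — lexer.gen 1->3; export.gen 1->3; result 3.
  alpha.gen: runs — driver.gen 1->3; export.gen 1->3; result 3.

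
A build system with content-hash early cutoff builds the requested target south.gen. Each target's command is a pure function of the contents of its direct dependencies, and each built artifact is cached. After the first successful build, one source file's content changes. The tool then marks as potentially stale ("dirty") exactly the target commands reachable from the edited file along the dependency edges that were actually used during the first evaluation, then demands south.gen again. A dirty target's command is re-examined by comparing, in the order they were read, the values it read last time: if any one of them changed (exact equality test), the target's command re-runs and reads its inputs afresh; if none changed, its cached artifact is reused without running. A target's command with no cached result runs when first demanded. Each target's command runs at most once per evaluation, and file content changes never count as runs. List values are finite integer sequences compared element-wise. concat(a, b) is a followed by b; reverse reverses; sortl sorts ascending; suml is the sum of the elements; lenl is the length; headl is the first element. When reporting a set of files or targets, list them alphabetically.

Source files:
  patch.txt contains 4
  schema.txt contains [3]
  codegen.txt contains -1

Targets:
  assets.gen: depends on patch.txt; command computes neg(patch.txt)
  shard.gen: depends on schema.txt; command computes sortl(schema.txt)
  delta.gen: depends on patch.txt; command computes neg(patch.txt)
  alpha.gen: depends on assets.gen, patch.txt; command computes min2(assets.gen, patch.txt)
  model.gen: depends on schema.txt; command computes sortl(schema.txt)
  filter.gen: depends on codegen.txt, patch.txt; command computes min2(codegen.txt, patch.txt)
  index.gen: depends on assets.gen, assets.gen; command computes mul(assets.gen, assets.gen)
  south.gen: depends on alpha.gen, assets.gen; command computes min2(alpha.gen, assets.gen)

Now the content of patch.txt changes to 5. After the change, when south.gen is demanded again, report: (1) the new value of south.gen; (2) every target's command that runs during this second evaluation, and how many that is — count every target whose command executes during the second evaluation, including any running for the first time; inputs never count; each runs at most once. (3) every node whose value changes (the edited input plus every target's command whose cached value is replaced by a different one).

New value of south.gen: -5.
Target commands that run: alpha.gen, assets.gen, south.gen — 3 in total.
Values that change: alpha.gen, assets.gen, patch.txt, south.gen.

First evaluation (everything demanded from the output):
  assets.gen = neg(4) = -4
  alpha.gen = min2(-4, 4) = -4
  south.gen = min2(-4, -4) = -4

Propagation after the edit:
  assets.gen: runs — patch.txt 4->5; result -5.
  alpha.gen: runs — assets.gen -4->-5; patch.txt 4->5; result -5.
  south.gen: runs — alpha.gen -4->-5; assets.gen -4->-5; result -5.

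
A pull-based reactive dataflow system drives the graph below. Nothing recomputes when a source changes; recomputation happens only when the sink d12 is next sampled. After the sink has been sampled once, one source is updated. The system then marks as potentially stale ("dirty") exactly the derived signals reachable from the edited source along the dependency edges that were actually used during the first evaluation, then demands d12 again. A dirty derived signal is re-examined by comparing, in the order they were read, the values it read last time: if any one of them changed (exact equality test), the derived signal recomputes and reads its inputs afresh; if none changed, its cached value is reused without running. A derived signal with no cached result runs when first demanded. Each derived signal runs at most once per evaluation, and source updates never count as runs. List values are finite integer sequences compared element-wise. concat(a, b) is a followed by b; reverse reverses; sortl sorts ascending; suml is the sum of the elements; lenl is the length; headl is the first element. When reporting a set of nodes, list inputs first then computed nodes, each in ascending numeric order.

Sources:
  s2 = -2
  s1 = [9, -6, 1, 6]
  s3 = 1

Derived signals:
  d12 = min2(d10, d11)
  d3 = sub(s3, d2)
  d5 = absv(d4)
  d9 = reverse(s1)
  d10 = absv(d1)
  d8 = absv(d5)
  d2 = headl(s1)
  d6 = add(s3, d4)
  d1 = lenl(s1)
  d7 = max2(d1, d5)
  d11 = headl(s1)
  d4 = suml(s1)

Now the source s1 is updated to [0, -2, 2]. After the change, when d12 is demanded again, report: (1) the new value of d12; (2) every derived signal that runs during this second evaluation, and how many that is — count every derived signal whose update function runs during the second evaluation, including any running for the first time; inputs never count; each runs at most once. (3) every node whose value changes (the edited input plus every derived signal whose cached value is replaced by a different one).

New value of d12: 0.
Derived signals that run: d1, d10, d11, d12 — 4 in total.
Values that change: s1, d1, d10, d11, d12.

First evaluation (everything demanded from the output):
  d1 = lenl([9, -6, 1, 6]) = 4
  d10 = absv(4) = 4
  d11 = headl([9, -6, 1, 6]) = 9
  d12 = min2(4, 9) = 4

Propagation after the edit:
  d1: runs — s1 [9, -6, 1, 6]->[0, -2, 2]; result 3.
  d10: runs — d1 4->3; result 3.
  d11: runs — s1 [9, -6, 1, 6]->[0, -2, 2]; result 0.
  d12: runs — d10 4->3; d11 9->0; result 0.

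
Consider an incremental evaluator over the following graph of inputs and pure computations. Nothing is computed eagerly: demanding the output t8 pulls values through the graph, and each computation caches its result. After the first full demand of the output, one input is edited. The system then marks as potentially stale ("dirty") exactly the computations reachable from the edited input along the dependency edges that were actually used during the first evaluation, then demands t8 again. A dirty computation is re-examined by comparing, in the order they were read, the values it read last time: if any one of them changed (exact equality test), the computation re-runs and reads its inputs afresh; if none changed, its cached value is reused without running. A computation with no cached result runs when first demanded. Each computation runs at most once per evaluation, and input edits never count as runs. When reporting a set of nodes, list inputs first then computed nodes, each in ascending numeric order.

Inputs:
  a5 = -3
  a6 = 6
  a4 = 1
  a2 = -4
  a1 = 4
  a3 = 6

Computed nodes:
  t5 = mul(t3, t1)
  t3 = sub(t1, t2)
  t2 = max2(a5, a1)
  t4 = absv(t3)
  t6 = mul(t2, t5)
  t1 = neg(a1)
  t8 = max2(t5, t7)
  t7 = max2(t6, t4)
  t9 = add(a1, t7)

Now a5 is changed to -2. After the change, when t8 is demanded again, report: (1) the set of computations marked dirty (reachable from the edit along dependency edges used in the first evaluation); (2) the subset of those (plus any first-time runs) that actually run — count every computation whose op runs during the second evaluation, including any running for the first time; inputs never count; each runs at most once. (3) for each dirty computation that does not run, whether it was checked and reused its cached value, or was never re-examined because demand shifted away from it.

Initial pass — values computed on the first demand:
  t1 = neg(4) = -4
  t2 = max2(-3, 4) = 4
  t3 = sub(-4, 4) = -8
  t4 = absv(-8) = 8
  t5 = mul(-8, -4) = 32
  t6 = mul(4, 32) = 128
  t7 = max2(128, 8) = 128
  t8 = max2(32, 128) = 128

Second demand — change propagation:
  t2: re-runs because a5 -3->-2; new result 4 (unchanged).
  t3: re-examined; everything it read last time is the same (t1 unchanged, t2 unchanged) — cache -8 kept, no run.
  t4: re-examined; everything it read last time is the same (t3 unchanged) — cache 8 kept, no run.
  t5: re-examined; everything it read last time is the same (t3 unchanged, t1 unchanged) — cache 32 kept, no run.
  t6: re-examined; everything it read last time is the same (t2 unchanged, t5 unchanged) — cache 128 kept, no run.
  t7: re-examined; everything it read last time is the same (t6 unchanged, t4 unchanged) — cache 128 kept, no run.
  t8: re-examined; everything it read last time is the same (t5 unchanged, t7 unchanged) — cache 128 kept, no run.

The important point: t2 recomputes to an identical value, and the output ends up unchanged.

Dirty set: t2, t3, t4, t5, t6, t7, t8.
Run set: t2 (1 run).
Re-examined without running (cache reused): t3, t4, t5, t6, t7, t8.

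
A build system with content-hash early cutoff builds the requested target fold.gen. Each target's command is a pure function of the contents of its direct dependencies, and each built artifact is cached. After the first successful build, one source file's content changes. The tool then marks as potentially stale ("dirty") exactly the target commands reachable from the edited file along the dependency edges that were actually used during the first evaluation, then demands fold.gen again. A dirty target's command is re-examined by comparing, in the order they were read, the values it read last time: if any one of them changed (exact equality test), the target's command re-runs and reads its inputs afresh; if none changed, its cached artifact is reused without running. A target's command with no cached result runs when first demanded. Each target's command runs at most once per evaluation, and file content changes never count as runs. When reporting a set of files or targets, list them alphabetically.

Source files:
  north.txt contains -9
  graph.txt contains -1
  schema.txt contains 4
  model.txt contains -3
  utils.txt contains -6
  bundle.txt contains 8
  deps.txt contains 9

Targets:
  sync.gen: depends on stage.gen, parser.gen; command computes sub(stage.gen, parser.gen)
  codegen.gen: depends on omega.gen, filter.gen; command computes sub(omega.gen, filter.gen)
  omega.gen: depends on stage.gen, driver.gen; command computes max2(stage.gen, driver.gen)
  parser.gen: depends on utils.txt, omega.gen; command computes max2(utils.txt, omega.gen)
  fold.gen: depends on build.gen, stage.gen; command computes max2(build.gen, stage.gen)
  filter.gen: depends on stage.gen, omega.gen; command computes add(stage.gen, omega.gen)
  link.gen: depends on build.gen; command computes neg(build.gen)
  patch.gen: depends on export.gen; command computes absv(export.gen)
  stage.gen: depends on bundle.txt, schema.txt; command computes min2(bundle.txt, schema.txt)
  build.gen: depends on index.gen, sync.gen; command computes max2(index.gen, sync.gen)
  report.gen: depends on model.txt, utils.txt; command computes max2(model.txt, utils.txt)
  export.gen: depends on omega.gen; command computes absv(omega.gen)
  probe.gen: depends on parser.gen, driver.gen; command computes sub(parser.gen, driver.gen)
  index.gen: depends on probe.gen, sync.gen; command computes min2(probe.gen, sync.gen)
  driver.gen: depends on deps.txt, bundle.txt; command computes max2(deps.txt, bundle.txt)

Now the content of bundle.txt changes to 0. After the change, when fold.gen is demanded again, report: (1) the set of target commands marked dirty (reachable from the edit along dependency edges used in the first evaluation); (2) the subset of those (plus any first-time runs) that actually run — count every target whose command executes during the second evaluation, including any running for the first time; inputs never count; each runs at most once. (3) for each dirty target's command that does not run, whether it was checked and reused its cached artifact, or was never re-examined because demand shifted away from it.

First evaluation (everything demanded from the output):
  driver.gen = max2(9, 8) = 9
  stage.gen = min2(8, 4) = 4
  omega.gen = max2(4, 9) = 9
  parser.gen = max2(-6, 9) = 9
  probe.gen = sub(9, 9) = 0
  sync.gen = sub(4, 9) = -5
  index.gen = min2(0, -5) = -5
  build.gen = max2(-5, -5) = -5
  fold.gen = max2(-5, 4) = 4

Propagation after the edit:
  driver.gen: runs — bundle.txt 8->0; result 9 (same value as before).
  stage.gen: runs — bundle.txt 8->0; result 0.
  omega.gen: runs — stage.gen 4->0; result 9 (same value as before).
  parser.gen: checked — values it read are unchanged (utils.txt unchanged, omega.gen unchanged); reused cached 9 without running.
  probe.gen: checked — values it read are unchanged (parser.gen unchanged, driver.gen unchanged); reused cached 0 without running.
  sync.gen: runs — stage.gen 4->0; result -9.
  index.gen: runs — sync.gen -5->-9; result -9.
  build.gen: runs — index.gen -5->-9; sync.gen -5->-9; result -9.
  fold.gen: runs — build.gen -5->-9; stage.gen 4->0; result 0.

Key observation: the cutoff stops propagation at parser.gen — its inputs' values are unchanged, so it reuses its cache.

Marked dirty: build.gen, driver.gen, fold.gen, index.gen, omega.gen, parser.gen, probe.gen, stage.gen, sync.gen.
Target commands that run: build.gen, driver.gen, fold.gen, index.gen, omega.gen, stage.gen, sync.gen — 7 in total.
Checked but reused from cache: parser.gen, probe.gen.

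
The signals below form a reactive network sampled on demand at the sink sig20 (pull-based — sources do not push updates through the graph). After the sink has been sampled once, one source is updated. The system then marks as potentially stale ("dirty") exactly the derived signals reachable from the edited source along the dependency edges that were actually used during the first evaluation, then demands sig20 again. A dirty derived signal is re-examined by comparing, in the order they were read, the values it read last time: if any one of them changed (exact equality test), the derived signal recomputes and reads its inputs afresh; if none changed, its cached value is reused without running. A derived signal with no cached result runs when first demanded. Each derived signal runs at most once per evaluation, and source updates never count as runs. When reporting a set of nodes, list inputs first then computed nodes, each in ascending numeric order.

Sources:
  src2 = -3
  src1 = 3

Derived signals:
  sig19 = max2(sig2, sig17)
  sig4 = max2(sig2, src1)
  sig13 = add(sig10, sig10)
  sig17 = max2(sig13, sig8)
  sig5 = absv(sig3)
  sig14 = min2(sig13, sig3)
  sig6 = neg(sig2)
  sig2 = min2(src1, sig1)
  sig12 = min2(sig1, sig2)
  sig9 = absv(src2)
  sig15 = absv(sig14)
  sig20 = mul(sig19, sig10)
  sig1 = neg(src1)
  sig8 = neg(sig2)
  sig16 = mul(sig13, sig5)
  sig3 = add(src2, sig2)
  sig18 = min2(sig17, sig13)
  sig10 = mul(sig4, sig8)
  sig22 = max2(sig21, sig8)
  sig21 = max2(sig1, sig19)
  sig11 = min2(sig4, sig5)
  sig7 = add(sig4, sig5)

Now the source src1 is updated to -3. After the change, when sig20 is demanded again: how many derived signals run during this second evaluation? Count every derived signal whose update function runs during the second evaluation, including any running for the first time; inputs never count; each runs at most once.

Run set: sig1, sig2, sig4, sig10, sig13, sig17, sig19, sig20 (8 run).
The important point: at sig8 every value read last time is unchanged, so the dirty flag clears without a run.

Initial pass — values computed on the first demand:
  sig1 = neg(3) = -3
  sig2 = min2(3, -3) = -3
  sig4 = max2(-3, 3) = 3
  sig8 = neg(-3) = 3
  sig10 = mul(3, 3) = 9
  sig13 = add(9, 9) = 18
  sig17 = max2(18, 3) = 18
  sig19 = max2(-3, 18) = 18
  sig20 = mul(18, 9) = 162

Second demand — change propagation:
  sig1: re-runs because src1 3->-3; new result 3.
  sig2: re-runs because src1 3->-3; sig1 -3->3; new result -3 (unchanged).
  sig4: re-runs because src1 3->-3; new result -3.
  sig8: re-examined; everything it read last time is the same (sig2 unchanged) — cache 3 kept, no run.
  sig10: re-runs because sig4 3->-3; new result -9.
  sig13: re-runs because sig10 9->-9; sig10 9->-9; new result -18.
  sig17: re-runs because sig13 18->-18; new result 3.
  sig19: re-runs because sig17 18->3; new result 3.
  sig20: re-runs because sig19 18->3; sig10 9->-9; new result -27.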